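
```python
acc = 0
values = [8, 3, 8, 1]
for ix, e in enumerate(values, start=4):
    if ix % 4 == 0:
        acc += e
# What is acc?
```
Trace:
  acc=0
  acc=8, ix=4, e=8
  acc=8, ix=5, e=3
  acc=8, ix=6, e=8
  acc=8, ix=7, e=1

Final answer: 8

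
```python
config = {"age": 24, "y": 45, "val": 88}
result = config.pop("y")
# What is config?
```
Trace:
  config={'age': 24, 'y': 45, 'val': 88}
  config={'age': 24, 'val': 88}, result=45

Final answer: {'age': 24, 'val': 88}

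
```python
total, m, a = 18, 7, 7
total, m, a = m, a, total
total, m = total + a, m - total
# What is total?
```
Trace:
  total=18, m=7, a=7
  total=7, m=7, a=18
  total=25, m=0, a=18

Final answer: 25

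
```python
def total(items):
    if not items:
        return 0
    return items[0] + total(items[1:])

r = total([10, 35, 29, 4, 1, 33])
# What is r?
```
Call trace:
total(items=[10, 35, 29, 4, 1, 33])
  total(items=[35, 29, 4, 1, 33])
    total(items=[29, 4, 1, 33])
      total(items=[4, 1, 33])
        total(items=[1, 33])
          total(items=[33])
            total(items=[])
            -> return 0
          -> return 33
        -> return 34
      -> return 38
    -> return 67
  -> return 102
-> return 112

Final answer: 112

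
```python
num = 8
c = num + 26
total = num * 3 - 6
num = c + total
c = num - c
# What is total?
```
Trace:
  num=8
  num=8, c=34
  num=8, c=34, total=18
  num=52, c=34, total=18
  num=52, c=18, total=18

Final answer: 18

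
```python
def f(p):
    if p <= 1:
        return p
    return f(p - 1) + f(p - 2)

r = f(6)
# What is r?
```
Call trace (a repeated sub-call is expanded the first time; later identical calls just restate its return value):
f(p=6)
  f(p=5)
    f(p=4)
      f(p=3)
        f(p=2)
          f(p=1)
          -> return 1
          f(p=0)
          -> return 0
        -> return 1
        f(p=1)
        -> return 1
      -> return 2
      f(p=2) -> return 1  (same call as traced above)
    -> return 3
    f(p=3) -> return 2  (same call as traced above)
  -> return 5
  f(p=4) -> return 3  (same call as traced above)
-> return 8

Final answer: 8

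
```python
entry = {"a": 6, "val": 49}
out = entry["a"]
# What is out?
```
Trace:
  entry={'a': 6, 'val': 49}
  entry={'a': 6, 'val': 49}, out=6

Final answer: 6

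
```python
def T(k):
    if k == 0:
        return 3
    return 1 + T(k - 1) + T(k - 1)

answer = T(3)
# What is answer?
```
Call trace (a repeated sub-call is expanded the first time; later identical calls just restate its return value):
T(k=3)
  T(k=2)
    T(k=1)
      T(k=0)
      -> return 3
      T(k=0)
      -> return 3
    -> return 7
    T(k=1) -> return 7  (same call as traced above)
  -> return 15
  T(k=2) -> return 15  (same call as traced above)
-> return 31

Final answer: 31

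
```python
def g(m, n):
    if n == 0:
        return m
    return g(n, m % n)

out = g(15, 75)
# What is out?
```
Call trace:
g(m=15, n=75)
  g(m=75, n=15)
    g(m=15, n=0)
    -> return 15
  -> return 15
-> return 15

Final answer: 15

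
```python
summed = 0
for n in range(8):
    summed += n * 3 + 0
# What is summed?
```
Trace:
  summed=0
  summed=0, n=0
  summed=3, n=1
  summed=9, n=2
  summed=18, n=3
  summed=30, n=4
  summed=45, n=5
  summed=63, n=6
  summed=84, n=7

Final answer: 84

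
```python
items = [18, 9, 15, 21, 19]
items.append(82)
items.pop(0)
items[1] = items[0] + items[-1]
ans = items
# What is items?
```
Trace:
  items=[18, 9, 15, 21, 19]
  items=[18, 9, 15, 21, 19, 82]
  items=[9, 15, 21, 19, 82]
  items=[9, 91, 21, 19, 82]
  items=[9, 91, 21, 19, 82], ans=[9, 91, 21, 19, 82]

Final answer: [9, 91, 21, 19, 82]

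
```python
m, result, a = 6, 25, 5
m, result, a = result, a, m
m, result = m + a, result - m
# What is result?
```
Trace:
  m=6, result=25, a=5
  m=25, result=5, a=6
  m=31, result=-20, a=6

Final answer: -20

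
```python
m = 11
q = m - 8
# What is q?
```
Trace:
  m=11
  m=11, q=3

Final answer: 3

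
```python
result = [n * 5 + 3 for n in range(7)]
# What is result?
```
Trace:
  n=0
  n=1
  n=2
  n=3
  n=4
  n=5
  n=6
  result=[3, 8, 13, 18, 23, 28, 33]

Final answer: [3, 8, 13, 18, 23, 28, 33]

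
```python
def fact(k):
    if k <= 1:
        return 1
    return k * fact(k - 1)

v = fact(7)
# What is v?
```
Call trace:
fact(k=7)
  fact(k=6)
    fact(k=5)
      fact(k=4)
        fact(k=3)
          fact(k=2)
            fact(k=1)
            -> return 1
          -> return 2
        -> return 6
      -> return 24
    -> return 120
  -> return 720
-> return 5040

Final answer: 5040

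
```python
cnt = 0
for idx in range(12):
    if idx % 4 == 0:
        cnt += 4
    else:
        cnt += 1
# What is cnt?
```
Trace:
  cnt=0
  cnt=4, idx=0
  cnt=5, idx=1
  cnt=6, idx=2
  cnt=7, idx=3
  cnt=11, idx=4
  cnt=12, idx=5
  cnt=13, idx=6
  cnt=14, idx=7
  cnt=18, idx=8
  cnt=19, idx=9
  cnt=20, idx=10
  cnt=21, idx=11

Final answer: 21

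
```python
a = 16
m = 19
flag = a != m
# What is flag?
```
Trace:
  a=16
  a=16, m=19
  a=16, m=19, flag=True

Final answer: True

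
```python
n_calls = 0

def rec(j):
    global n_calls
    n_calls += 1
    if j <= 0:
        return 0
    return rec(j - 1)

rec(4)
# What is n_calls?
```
Call trace:
rec(j=4)
  rec(j=3)
    rec(j=2)
      rec(j=1)
        rec(j=0)
        -> return 0
      -> return 0
    -> return 0
  -> return 0
-> return 0

n_calls is incremented once per call. rec is entered once for each j = 4, 3, 2, 1, 0 (the j <= 0 call returns without recursing), i.e. 4 + 1 calls.
n_calls = 5

Final answer: 5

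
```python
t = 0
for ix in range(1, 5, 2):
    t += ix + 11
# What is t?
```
Trace:
  t=0
  t=12, ix=1
  t=26, ix=3

Final answer: 26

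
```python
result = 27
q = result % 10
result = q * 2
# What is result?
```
Trace:
  result=27
  result=27, q=7
  result=14, q=7

Final answer: 14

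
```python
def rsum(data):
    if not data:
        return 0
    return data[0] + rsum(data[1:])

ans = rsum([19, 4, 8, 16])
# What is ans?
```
Call trace:
rsum(data=[19, 4, 8, 16])
  rsum(data=[4, 8, 16])
    rsum(data=[8, 16])
      rsum(data=[16])
        rsum(data=[])
        -> return 0
      -> return 16
    -> return 24
  -> return 28
-> return 47

Final answer: 47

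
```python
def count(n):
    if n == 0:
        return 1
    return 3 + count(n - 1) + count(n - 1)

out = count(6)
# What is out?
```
Call trace (a repeated sub-call is expanded the first time; later identical calls just restate its return value):
count(n=6)
  count(n=5)
    count(n=4)
      count(n=3)
        count(n=2)
          count(n=1)
            count(n=0)
            -> return 1
            count(n=0)
            -> return 1
          -> return 5
          count(n=1) -> return 5  (same call as traced above)
        -> return 13
        count(n=2) -> return 13  (same call as traced above)
      -> return 29
      count(n=3) -> return 29  (same call as traced above)
    -> return 61
    count(n=4) -> return 61  (same call as traced above)
  -> return 125
  count(n=5) -> return 125  (same call as traced above)
-> return 253

Final answer: 253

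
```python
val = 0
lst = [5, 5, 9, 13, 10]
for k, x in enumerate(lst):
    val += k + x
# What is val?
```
Trace:
  val=0
  val=5, k=0, x=5
  val=11, k=1, x=5
  val=22, k=2, x=9
  val=38, k=3, x=13
  val=52, k=4, x=10

Final answer: 52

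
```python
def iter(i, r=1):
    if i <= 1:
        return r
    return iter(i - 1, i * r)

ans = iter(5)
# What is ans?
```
Call trace:
iter(i=5, r=1)
  iter(i=4, r=5)
    iter(i=3, r=20)
      iter(i=2, r=60)
        iter(i=1, r=120)
        -> return 120
      -> return 120
    -> return 120
  -> return 120
-> return 120

Final answer: 120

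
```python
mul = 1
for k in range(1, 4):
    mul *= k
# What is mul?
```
Trace:
  mul=1
  mul=1, k=1
  mul=2, k=2
  mul=6, k=3

Final answer: 6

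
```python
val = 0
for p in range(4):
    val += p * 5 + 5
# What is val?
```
Trace:
  val=0
  val=5, p=0
  val=15, p=1
  val=30, p=2
  val=50, p=3

Final answer: 50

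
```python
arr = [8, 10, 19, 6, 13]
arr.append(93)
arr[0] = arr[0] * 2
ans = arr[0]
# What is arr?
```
Trace:
  arr=[8, 10, 19, 6, 13]
  arr=[8, 10, 19, 6, 13, 93]
  arr=[16, 10, 19, 6, 13, 93]
  arr=[16, 10, 19, 6, 13, 93], ans=16

Final answer: [16, 10, 19, 6, 13, 93]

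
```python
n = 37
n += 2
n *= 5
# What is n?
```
Trace:
  n=37
  n=39
  n=195

Final answer: 195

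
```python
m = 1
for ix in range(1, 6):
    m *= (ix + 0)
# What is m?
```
Trace:
  m=1
  m=1, ix=1
  m=2, ix=2
  m=6, ix=3
  m=24, ix=4
  m=120, ix=5

Final answer: 120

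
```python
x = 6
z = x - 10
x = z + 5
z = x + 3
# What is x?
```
Trace:
  x=6
  x=6, z=-4
  x=1, z=-4
  x=1, z=4

Final answer: 1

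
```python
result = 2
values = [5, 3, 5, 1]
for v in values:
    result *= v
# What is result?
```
Trace:
  result=2
  result=10, v=5
  result=30, v=3
  result=150, v=5
  result=150, v=1

Final answer: 150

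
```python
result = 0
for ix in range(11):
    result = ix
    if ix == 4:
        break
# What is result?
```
Trace:
  result=0
  result=0, ix=0
  result=1, ix=1
  result=2, ix=2
  result=3, ix=3
  result=4, ix=4

Final answer: 4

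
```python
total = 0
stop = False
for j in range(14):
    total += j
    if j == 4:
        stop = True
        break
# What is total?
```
Trace:
  total=0
  total=0, stop=False
  total=0, stop=False, j=0
  total=1, stop=False, j=1
  total=3, stop=False, j=2
  total=6, stop=False, j=3
  total=10, stop=True, j=4

Final answer: 10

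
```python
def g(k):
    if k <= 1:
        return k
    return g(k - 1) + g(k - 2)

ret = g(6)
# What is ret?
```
Call trace (a repeated sub-call is expanded the first time; later identical calls just restate its return value):
g(k=6)
  g(k=5)
    g(k=4)
      g(k=3)
        g(k=2)
          g(k=1)
          -> return 1
          g(k=0)
          -> return 0
        -> return 1
        g(k=1)
        -> return 1
      -> return 2
      g(k=2) -> return 1  (same call as traced above)
    -> return 3
    g(k=3) -> return 2  (same call as traced above)
  -> return 5
  g(k=4) -> return 3  (same call as traced above)
-> return 8

Final answer: 8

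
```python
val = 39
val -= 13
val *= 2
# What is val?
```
Trace:
  val=39
  val=26
  val=52

Final answer: 52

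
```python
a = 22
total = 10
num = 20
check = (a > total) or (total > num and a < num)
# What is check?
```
Trace:
  a=22
  a=22, total=10
  a=22, total=10, num=20
  a=22, total=10, num=20, check=True

Final answer: True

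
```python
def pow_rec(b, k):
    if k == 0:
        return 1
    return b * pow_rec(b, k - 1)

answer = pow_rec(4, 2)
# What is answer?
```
Call trace:
pow_rec(b=4, k=2)
  pow_rec(b=4, k=1)
    pow_rec(b=4, k=0)
    -> return 1
  -> return 4
-> return 16

Final answer: 16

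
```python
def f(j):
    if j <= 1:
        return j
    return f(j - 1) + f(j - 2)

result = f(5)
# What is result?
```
Call trace (a repeated sub-call is expanded the first time; later identical calls just restate its return value):
f(j=5)
  f(j=4)
    f(j=3)
      f(j=2)
        f(j=1)
        -> return 1
        f(j=0)
        -> return 0
      -> return 1
      f(j=1)
      -> return 1
    -> return 2
    f(j=2) -> return 1  (same call as traced above)
  -> return 3
  f(j=3) -> return 2  (same call as traced above)
-> return 5

Final answer: 5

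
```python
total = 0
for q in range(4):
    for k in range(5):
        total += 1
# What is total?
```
Trace:
  total=0
  total=1, q=0, k=0
  total=2, q=0, k=1
  total=3, q=0, k=2
  total=4, q=0, k=3
  total=5, q=0, k=4
  total=6, q=1, k=0
  total=7, q=1, k=1
  total=8, q=1, k=2
  total=9, q=1, k=3
  total=10, q=1, k=4
  total=11, q=2, k=0
  total=12, q=2, k=1
  total=13, q=2, k=2
  total=14, q=2, k=3
  total=15, q=2, k=4
  total=16, q=3, k=0
  total=17, q=3, k=1
  total=18, q=3, k=2
  total=19, q=3, k=3
  total=20, q=3, k=4

Final answer: 20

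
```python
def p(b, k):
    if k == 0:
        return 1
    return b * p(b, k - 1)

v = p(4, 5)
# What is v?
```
Call trace:
p(b=4, k=5)
  p(b=4, k=4)
    p(b=4, k=3)
      p(b=4, k=2)
        p(b=4, k=1)
          p(b=4, k=0)
          -> return 1
        -> return 4
      -> return 16
    -> return 64
  -> return 256
-> return 1024

Final answer: 1024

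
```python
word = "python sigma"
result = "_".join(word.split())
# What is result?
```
Trace:
  word='python sigma'
  word='python sigma', result='python_sigma'

Final answer: 'python_sigma'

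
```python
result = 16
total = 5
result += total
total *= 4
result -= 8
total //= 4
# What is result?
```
Trace:
  result=16
  result=16, total=5
  result=21, total=5
  result=21, total=20
  result=13, total=20
  result=13, total=5

Final answer: 13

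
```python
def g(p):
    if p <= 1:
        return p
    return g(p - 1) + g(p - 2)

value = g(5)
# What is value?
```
Call trace (a repeated sub-call is expanded the first time; later identical calls just restate its return value):
g(p=5)
  g(p=4)
    g(p=3)
      g(p=2)
        g(p=1)
        -> return 1
        g(p=0)
        -> return 0
      -> return 1
      g(p=1)
      -> return 1
    -> return 2
    g(p=2) -> return 1  (same call as traced above)
  -> return 3
  g(p=3) -> return 2  (same call as traced above)
-> return 5

Final answer: 5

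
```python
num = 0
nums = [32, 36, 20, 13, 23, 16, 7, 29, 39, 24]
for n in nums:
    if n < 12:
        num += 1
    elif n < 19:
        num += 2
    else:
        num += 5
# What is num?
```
Trace:
  num=0
  num=5, n=32
  num=10, n=36
  num=15, n=20
  num=17, n=13
  num=22, n=23
  num=24, n=16
  num=25, n=7
  num=30, n=29
  num=35, n=39
  num=40, n=24

Final answer: 40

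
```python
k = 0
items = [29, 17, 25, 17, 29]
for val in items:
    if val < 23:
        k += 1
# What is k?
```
Trace:
  k=0
  k=0, val=29
  k=1, val=17
  k=1, val=25
  k=2, val=17
  k=2, val=29

Final answer: 2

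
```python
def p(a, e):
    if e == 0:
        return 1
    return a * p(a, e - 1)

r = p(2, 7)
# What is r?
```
Call trace:
p(a=2, e=7)
  p(a=2, e=6)
    p(a=2, e=5)
      p(a=2, e=4)
        p(a=2, e=3)
          p(a=2, e=2)
            p(a=2, e=1)
              p(a=2, e=0)
              -> return 1
            -> return 2
          -> return 4
        -> return 8
      -> return 16
    -> return 32
  -> return 64
-> return 128

Final answer: 128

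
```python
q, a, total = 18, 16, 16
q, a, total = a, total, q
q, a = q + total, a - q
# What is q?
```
Trace:
  q=18, a=16, total=16
  q=16, a=16, total=18
  q=34, a=0, total=18

Final answer: 34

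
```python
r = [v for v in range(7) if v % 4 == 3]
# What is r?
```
Trace:
  v=0
  v=1
  v=2
  v=3
  v=4
  v=5
  v=6
  r=[3]

Final answer: [3]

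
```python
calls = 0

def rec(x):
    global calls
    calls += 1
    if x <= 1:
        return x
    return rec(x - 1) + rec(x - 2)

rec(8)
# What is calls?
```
Call trace (a repeated sub-call is expanded the first time; later identical calls just restate its return value):
rec(x=8)
  rec(x=7)
    rec(x=6)
      rec(x=5)
        rec(x=4)
          rec(x=3)
            rec(x=2)
              rec(x=1)
              -> return 1
              rec(x=0)
              -> return 0
            -> return 1
            rec(x=1)
            -> return 1
          -> return 2
          rec(x=2) -> return 1  (same call as traced above)
        -> return 3
        rec(x=3) -> return 2  (same call as traced above)
      -> return 5
      rec(x=4) -> return 3  (same call as traced above)
    -> return 8
    rec(x=5) -> return 5  (same call as traced above)
  -> return 13
  rec(x=6) -> return 8  (same call as traced above)
-> return 21

calls is incremented once per call, so count the calls in each subtree. Let C(x) = number of calls made by rec(x).
C(0) = C(1) = 1 (base case, no recursion); C(x) = 1 + C(x - 1) + C(x - 2) otherwise.
C(2) = 1 + C(1) + C(0) = 1 + 1 + 1 = 3
C(3) = 1 + C(2) + C(1) = 1 + 3 + 1 = 5
C(4) = 1 + C(3) + C(2) = 1 + 5 + 3 = 9
C(5) = 1 + C(4) + C(3) = 1 + 9 + 5 = 15
C(6) = 1 + C(5) + C(4) = 1 + 15 + 9 = 25
C(7) = 1 + C(6) + C(5) = 1 + 25 + 15 = 41
C(8) = 1 + C(7) + C(6) = 1 + 41 + 25 = 67
calls = C(8) = 67

Final answer: 67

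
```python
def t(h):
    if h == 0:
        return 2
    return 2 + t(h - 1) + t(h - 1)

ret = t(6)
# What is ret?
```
Call trace (a repeated sub-call is expanded the first time; later identical calls just restate its return value):
t(h=6)
  t(h=5)
    t(h=4)
      t(h=3)
        t(h=2)
          t(h=1)
            t(h=0)
            -> return 2
            t(h=0)
            -> return 2
          -> return 6
          t(h=1) -> return 6  (same call as traced above)
        -> return 14
        t(h=2) -> return 14  (same call as traced above)
      -> return 30
      t(h=3) -> return 30  (same call as traced above)
    -> return 62
    t(h=4) -> return 62  (same call as traced above)
  -> return 126
  t(h=5) -> return 126  (same call as traced above)
-> return 254

Final answer: 254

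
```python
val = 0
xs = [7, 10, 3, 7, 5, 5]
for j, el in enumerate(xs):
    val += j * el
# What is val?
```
Trace:
  val=0
  val=0, j=0, el=7
  val=10, j=1, el=10
  val=16, j=2, el=3
  val=37, j=3, el=7
  val=57, j=4, el=5
  val=82, j=5, el=5

Final answer: 82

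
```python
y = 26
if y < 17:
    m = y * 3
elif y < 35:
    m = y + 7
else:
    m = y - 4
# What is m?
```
Trace:
  y=26
  y=26, m=33

Final answer: 33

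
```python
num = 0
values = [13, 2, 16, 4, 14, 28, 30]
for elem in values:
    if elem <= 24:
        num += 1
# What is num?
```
Trace:
  num=0
  num=1, elem=13
  num=2, elem=2
  num=3, elem=16
  num=4, elem=4
  num=5, elem=14
  num=5, elem=28
  num=5, elem=30

Final answer: 5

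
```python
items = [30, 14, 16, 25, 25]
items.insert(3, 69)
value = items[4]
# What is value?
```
Trace:
  items=[30, 14, 16, 25, 25]
  items=[30, 14, 16, 69, 25, 25]
  items=[30, 14, 16, 69, 25, 25], value=25

Final answer: 25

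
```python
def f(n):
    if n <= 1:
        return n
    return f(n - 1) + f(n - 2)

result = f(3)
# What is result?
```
Call trace:
f(n=3)
  f(n=2)
    f(n=1)
    -> return 1
    f(n=0)
    -> return 0
  -> return 1
  f(n=1)
  -> return 1
-> return 2

Final answer: 2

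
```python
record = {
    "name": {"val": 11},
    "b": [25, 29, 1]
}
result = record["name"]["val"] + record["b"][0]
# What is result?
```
Trace:
  record={'name': {'val': 11}, 'b': [25, 29, 1]}
  record={'name': {'val': 11}, 'b': [25, 29, 1]}, result=36

Final answer: 36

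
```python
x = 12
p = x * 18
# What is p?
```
Trace:
  x=12
  x=12, p=216

Final answer: 216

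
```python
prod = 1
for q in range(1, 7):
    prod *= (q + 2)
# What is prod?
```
Trace:
  prod=1
  prod=3, q=1
  prod=12, q=2
  prod=60, q=3
  prod=360, q=4
  prod=2520, q=5
  prod=20160, q=6

Final answer: 20160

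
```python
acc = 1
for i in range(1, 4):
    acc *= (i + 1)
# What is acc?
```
Trace:
  acc=1
  acc=2, i=1
  acc=6, i=2
  acc=24, i=3

Final answer: 24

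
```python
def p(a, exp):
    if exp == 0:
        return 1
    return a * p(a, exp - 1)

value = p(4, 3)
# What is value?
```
Call trace:
p(a=4, exp=3)
  p(a=4, exp=2)
    p(a=4, exp=1)
      p(a=4, exp=0)
      -> return 1
    -> return 4
  -> return 16
-> return 64

Final answer: 64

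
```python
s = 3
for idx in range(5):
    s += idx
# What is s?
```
Trace:
  s=3
  s=3, idx=0
  s=4, idx=1
  s=6, idx=2
  s=9, idx=3
  s=13, idx=4

Final answer: 13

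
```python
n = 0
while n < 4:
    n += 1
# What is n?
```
Trace:
  n=0
  n=1
  n=2
  n=3
  n=4

Final answer: 4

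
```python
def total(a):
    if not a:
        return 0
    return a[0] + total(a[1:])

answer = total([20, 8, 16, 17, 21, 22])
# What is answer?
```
Call trace:
total(a=[20, 8, 16, 17, 21, 22])
  total(a=[8, 16, 17, 21, 22])
    total(a=[16, 17, 21, 22])
      total(a=[17, 21, 22])
        total(a=[21, 22])
          total(a=[22])
            total(a=[])
            -> return 0
          -> return 22
        -> return 43
      -> return 60
    -> return 76
  -> return 84
-> return 104

Final answer: 104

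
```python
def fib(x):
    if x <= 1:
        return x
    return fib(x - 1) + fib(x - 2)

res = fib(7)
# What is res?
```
Call trace (a repeated sub-call is expanded the first time; later identical calls just restate its return value):
fib(x=7)
  fib(x=6)
    fib(x=5)
      fib(x=4)
        fib(x=3)
          fib(x=2)
            fib(x=1)
            -> return 1
            fib(x=0)
            -> return 0
          -> return 1
          fib(x=1)
          -> return 1
        -> return 2
        fib(x=2) -> return 1  (same call as traced above)
      -> return 3
      fib(x=3) -> return 2  (same call as traced above)
    -> return 5
    fib(x=4) -> return 3  (same call as traced above)
  -> return 8
  fib(x=5) -> return 5  (same call as traced above)
-> return 13

Final answer: 13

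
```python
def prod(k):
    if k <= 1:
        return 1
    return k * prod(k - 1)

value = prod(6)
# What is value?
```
Call trace:
prod(k=6)
  prod(k=5)
    prod(k=4)
      prod(k=3)
        prod(k=2)
          prod(k=1)
          -> return 1
        -> return 2
      -> return 6
    -> return 24
  -> return 120
-> return 720

Final answer: 720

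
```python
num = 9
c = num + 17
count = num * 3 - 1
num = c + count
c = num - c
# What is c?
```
Trace:
  num=9
  num=9, c=26
  num=9, c=26, count=26
  num=52, c=26, count=26
  num=52, c=26, count=26

Final answer: 26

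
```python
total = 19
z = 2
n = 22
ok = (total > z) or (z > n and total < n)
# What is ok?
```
Trace:
  total=19
  total=19, z=2
  total=19, z=2, n=22
  total=19, z=2, n=22, ok=True

Final answer: True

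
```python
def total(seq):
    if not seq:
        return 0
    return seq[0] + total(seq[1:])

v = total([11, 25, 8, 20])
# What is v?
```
Call trace:
total(seq=[11, 25, 8, 20])
  total(seq=[25, 8, 20])
    total(seq=[8, 20])
      total(seq=[20])
        total(seq=[])
        -> return 0
      -> return 20
    -> return 28
  -> return 53
-> return 64

Final answer: 64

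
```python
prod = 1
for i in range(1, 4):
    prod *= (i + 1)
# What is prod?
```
Trace:
  prod=1
  prod=2, i=1
  prod=6, i=2
  prod=24, i=3

Final answer: 24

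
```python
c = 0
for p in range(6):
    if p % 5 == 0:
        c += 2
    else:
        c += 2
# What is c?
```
Trace:
  c=0
  c=2, p=0
  c=4, p=1
  c=6, p=2
  c=8, p=3
  c=10, p=4
  c=12, p=5

Final answer: 12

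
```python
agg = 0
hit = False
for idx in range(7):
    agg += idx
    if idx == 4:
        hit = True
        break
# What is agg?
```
Trace:
  agg=0
  agg=0, hit=False
  agg=0, hit=False, idx=0
  agg=1, hit=False, idx=1
  agg=3, hit=False, idx=2
  agg=6, hit=False, idx=3
  agg=10, hit=True, idx=4

Final answer: 10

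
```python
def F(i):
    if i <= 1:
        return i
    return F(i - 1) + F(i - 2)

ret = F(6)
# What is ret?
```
Call trace (a repeated sub-call is expanded the first time; later identical calls just restate its return value):
F(i=6)
  F(i=5)
    F(i=4)
      F(i=3)
        F(i=2)
          F(i=1)
          -> return 1
          F(i=0)
          -> return 0
        -> return 1
        F(i=1)
        -> return 1
      -> return 2
      F(i=2) -> return 1  (same call as traced above)
    -> return 3
    F(i=3) -> return 2  (same call as traced above)
  -> return 5
  F(i=4) -> return 3  (same call as traced above)
-> return 8

Final answer: 8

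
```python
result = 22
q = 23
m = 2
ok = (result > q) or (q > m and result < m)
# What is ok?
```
Trace:
  result=22
  result=22, q=23
  result=22, q=23, m=2
  result=22, q=23, m=2, ok=False

Final answer: False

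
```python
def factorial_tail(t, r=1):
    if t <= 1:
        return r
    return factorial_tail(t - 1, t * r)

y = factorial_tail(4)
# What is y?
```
Call trace:
factorial_tail(t=4, r=1)
  factorial_tail(t=3, r=4)
    factorial_tail(t=2, r=12)
      factorial_tail(t=1, r=24)
      -> return 24
    -> return 24
  -> return 24
-> return 24

Final answer: 24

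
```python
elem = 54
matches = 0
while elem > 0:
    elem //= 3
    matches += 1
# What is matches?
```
Trace:
  elem=54
  elem=54, matches=0
  elem=18, matches=1
  elem=6, matches=2
  elem=2, matches=3
  elem=0, matches=4

Final answer: 4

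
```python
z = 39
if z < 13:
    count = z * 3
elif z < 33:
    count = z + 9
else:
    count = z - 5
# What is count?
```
Trace:
  z=39
  z=39, count=34

Final answer: 34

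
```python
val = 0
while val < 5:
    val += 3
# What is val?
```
Trace:
  val=0
  val=3
  val=6

Final answer: 6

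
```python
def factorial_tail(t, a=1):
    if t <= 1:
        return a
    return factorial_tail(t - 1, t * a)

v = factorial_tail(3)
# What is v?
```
Call trace:
factorial_tail(t=3, a=1)
  factorial_tail(t=2, a=3)
    factorial_tail(t=1, a=6)
    -> return 6
  -> return 6
-> return 6

Final answer: 6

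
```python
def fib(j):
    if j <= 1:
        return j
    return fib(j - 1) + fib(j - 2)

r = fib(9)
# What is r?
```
Call trace (a repeated sub-call is expanded the first time; later identical calls just restate its return value):
fib(j=9)
  fib(j=8)
    fib(j=7)
      fib(j=6)
        fib(j=5)
          fib(j=4)
            fib(j=3)
              fib(j=2)
                fib(j=1)
                -> return 1
                fib(j=0)
                -> return 0
              -> return 1
              fib(j=1)
              -> return 1
            -> return 2
            fib(j=2) -> return 1  (same call as traced above)
          -> return 3
          fib(j=3) -> return 2  (same call as traced above)
        -> return 5
        fib(j=4) -> return 3  (same call as traced above)
      -> return 8
      fib(j=5) -> return 5  (same call as traced above)
    -> return 13
    fib(j=6) -> return 8  (same call as traced above)
  -> return 21
  fib(j=7) -> return 13  (same call as traced above)
-> return 34

Final answer: 34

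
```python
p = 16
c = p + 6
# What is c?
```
Trace:
  p=16
  p=16, c=22

Final answer: 22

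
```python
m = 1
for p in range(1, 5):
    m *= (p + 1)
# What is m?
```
Trace:
  m=1
  m=2, p=1
  m=6, p=2
  m=24, p=3
  m=120, p=4

Final answer: 120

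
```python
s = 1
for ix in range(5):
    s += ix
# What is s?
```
Trace:
  s=1
  s=1, ix=0
  s=2, ix=1
  s=4, ix=2
  s=7, ix=3
  s=11, ix=4

Final answer: 11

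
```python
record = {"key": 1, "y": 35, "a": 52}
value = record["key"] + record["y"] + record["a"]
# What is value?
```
Trace:
  record={'key': 1, 'y': 35, 'a': 52}
  record={'key': 1, 'y': 35, 'a': 52}, value=88

Final answer: 88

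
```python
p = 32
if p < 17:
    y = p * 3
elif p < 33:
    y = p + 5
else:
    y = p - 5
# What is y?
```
Trace:
  p=32
  p=32, y=37

Final answer: 37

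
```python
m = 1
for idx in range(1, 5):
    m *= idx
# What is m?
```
Trace:
  m=1
  m=1, idx=1
  m=2, idx=2
  m=6, idx=3
  m=24, idx=4

Final answer: 24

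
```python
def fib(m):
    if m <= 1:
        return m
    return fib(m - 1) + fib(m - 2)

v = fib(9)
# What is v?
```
Call trace (a repeated sub-call is expanded the first time; later identical calls just restate its return value):
fib(m=9)
  fib(m=8)
    fib(m=7)
      fib(m=6)
        fib(m=5)
          fib(m=4)
            fib(m=3)
              fib(m=2)
                fib(m=1)
                -> return 1
                fib(m=0)
                -> return 0
              -> return 1
              fib(m=1)
              -> return 1
            -> return 2
            fib(m=2) -> return 1  (same call as traced above)
          -> return 3
          fib(m=3) -> return 2  (same call as traced above)
        -> return 5
        fib(m=4) -> return 3  (same call as traced above)
      -> return 8
      fib(m=5) -> return 5  (same call as traced above)
    -> return 13
    fib(m=6) -> return 8  (same call as traced above)
  -> return 21
  fib(m=7) -> return 13  (same call as traced above)
-> return 34

Final answer: 34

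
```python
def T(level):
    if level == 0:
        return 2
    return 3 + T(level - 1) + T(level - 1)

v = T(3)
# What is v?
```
Call trace (a repeated sub-call is expanded the first time; later identical calls just restate its return value):
T(level=3)
  T(level=2)
    T(level=1)
      T(level=0)
      -> return 2
      T(level=0)
      -> return 2
    -> return 7
    T(level=1) -> return 7  (same call as traced above)
  -> return 17
  T(level=2) -> return 17  (same call as traced above)
-> return 37

Final answer: 37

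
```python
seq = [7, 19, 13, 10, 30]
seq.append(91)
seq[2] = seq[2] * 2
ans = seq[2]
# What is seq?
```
Trace:
  seq=[7, 19, 13, 10, 30]
  seq=[7, 19, 13, 10, 30, 91]
  seq=[7, 19, 26, 10, 30, 91]
  seq=[7, 19, 26, 10, 30, 91], ans=26

Final answer: [7, 19, 26, 10, 30, 91]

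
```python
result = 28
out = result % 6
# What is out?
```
Trace:
  result=28
  result=28, out=4

Final answer: 4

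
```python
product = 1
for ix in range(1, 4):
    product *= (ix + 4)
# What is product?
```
Trace:
  product=1
  product=5, ix=1
  product=30, ix=2
  product=210, ix=3

Final answer: 210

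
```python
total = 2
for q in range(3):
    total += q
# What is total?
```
Trace:
  total=2
  total=2, q=0
  total=3, q=1
  total=5, q=2

Final answer: 5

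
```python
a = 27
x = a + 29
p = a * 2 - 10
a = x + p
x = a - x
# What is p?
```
Trace:
  a=27
  a=27, x=56
  a=27, x=56, p=44
  a=100, x=56, p=44
  a=100, x=44, p=44

Final answer: 44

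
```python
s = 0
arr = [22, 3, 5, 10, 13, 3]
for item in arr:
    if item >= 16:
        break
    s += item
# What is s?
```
Trace:
  s=0
  s=0, item=22

Final answer: 0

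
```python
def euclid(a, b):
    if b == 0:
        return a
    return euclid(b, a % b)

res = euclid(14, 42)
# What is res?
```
Call trace:
euclid(a=14, b=42)
  euclid(a=42, b=14)
    euclid(a=14, b=0)
    -> return 14
  -> return 14
-> return 14

Final answer: 14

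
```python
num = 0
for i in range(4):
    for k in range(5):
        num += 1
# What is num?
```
Trace:
  num=0
  num=1, i=0, k=0
  num=2, i=0, k=1
  num=3, i=0, k=2
  num=4, i=0, k=3
  num=5, i=0, k=4
  num=6, i=1, k=0
  num=7, i=1, k=1
  num=8, i=1, k=2
  num=9, i=1, k=3
  num=10, i=1, k=4
  num=11, i=2, k=0
  num=12, i=2, k=1
  num=13, i=2, k=2
  num=14, i=2, k=3
  num=15, i=2, k=4
  num=16, i=3, k=0
  num=17, i=3, k=1
  num=18, i=3, k=2
  num=19, i=3, k=3
  num=20, i=3, k=4

Final answer: 20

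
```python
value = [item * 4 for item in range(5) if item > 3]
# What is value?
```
Trace:
  item=0
  item=1
  item=2
  item=3
  item=4
  value=[16]

Final answer: [16]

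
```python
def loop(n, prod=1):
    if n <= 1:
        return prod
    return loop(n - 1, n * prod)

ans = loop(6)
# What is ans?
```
Call trace:
loop(n=6, prod=1)
  loop(n=5, prod=6)
    loop(n=4, prod=30)
      loop(n=3, prod=120)
        loop(n=2, prod=360)
          loop(n=1, prod=720)
          -> return 720
        -> return 720
      -> return 720
    -> return 720
  -> return 720
-> return 720

Final answer: 720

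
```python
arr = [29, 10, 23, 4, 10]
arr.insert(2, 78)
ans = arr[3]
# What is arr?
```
Trace:
  arr=[29, 10, 23, 4, 10]
  arr=[29, 10, 78, 23, 4, 10]
  arr=[29, 10, 78, 23, 4, 10], ans=23

Final answer: [29, 10, 78, 23, 4, 10]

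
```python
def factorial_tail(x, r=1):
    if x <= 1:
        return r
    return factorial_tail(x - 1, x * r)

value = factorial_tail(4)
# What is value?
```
Call trace:
factorial_tail(x=4, r=1)
  factorial_tail(x=3, r=4)
    factorial_tail(x=2, r=12)
      factorial_tail(x=1, r=24)
      -> return 24
    -> return 24
  -> return 24
-> return 24

Final answer: 24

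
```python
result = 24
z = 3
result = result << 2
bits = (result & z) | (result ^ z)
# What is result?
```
Trace:
  result=24
  result=24, z=3
  result=96, z=3
  result=96, z=3, bits=99

Final answer: 96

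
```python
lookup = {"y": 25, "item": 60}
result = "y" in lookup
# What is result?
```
Trace:
  lookup={'y': 25, 'item': 60}
  lookup={'y': 25, 'item': 60}, result=True

Final answer: True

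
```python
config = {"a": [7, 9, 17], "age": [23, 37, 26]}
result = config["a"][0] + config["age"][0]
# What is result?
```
Trace:
  config={'a': [7, 9, 17], 'age': [23, 37, 26]}
  config={'a': [7, 9, 17], 'age': [23, 37, 26]}, result=30

Final answer: 30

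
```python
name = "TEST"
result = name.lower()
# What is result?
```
Trace:
  name='TEST'
  name='TEST', result='test'

Final answer: 'test'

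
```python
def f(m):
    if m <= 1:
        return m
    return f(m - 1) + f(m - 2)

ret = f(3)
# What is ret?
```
Call trace:
f(m=3)
  f(m=2)
    f(m=1)
    -> return 1
    f(m=0)
    -> return 0
  -> return 1
  f(m=1)
  -> return 1
-> return 2

Final answer: 2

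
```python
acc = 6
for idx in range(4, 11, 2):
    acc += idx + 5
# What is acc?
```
Trace:
  acc=6
  acc=15, idx=4
  acc=26, idx=6
  acc=39, idx=8
  acc=54, idx=10

Final answer: 54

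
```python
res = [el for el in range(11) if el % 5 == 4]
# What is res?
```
Trace:
  el=0
  el=1
  el=2
  el=3
  el=4
  el=5
  el=6
  el=7
  el=8
  el=9
  el=10
  res=[4, 9]

Final answer: [4, 9]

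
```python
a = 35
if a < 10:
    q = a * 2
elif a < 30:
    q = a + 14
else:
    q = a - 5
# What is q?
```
Trace:
  a=35
  a=35, q=30

Final answer: 30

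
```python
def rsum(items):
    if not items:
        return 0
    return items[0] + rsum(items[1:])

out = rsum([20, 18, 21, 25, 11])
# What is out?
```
Call trace:
rsum(items=[20, 18, 21, 25, 11])
  rsum(items=[18, 21, 25, 11])
    rsum(items=[21, 25, 11])
      rsum(items=[25, 11])
        rsum(items=[11])
          rsum(items=[])
          -> return 0
        -> return 11
      -> return 36
    -> return 57
  -> return 75
-> return 95

Final answer: 95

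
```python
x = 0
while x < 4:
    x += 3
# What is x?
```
Trace:
  x=0
  x=3
  x=6

Final answer: 6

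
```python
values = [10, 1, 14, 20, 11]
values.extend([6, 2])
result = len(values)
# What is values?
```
Trace:
  values=[10, 1, 14, 20, 11]
  values=[10, 1, 14, 20, 11, 6, 2]
  values=[10, 1, 14, 20, 11, 6, 2], result=7

Final answer: [10, 1, 14, 20, 11, 6, 2]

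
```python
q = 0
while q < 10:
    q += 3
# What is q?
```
Trace:
  q=0
  q=3
  q=6
  q=9
  q=12

Final answer: 12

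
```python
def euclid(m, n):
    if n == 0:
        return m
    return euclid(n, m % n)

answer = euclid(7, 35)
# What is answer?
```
Call trace:
euclid(m=7, n=35)
  euclid(m=35, n=7)
    euclid(m=7, n=0)
    -> return 7
  -> return 7
-> return 7

Final answer: 7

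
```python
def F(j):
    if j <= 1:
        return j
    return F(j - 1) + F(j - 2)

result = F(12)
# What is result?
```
Call trace (a repeated sub-call is expanded the first time; later identical calls just restate its return value):
F(j=12)
  F(j=11)
    F(j=10)
      F(j=9)
        F(j=8)
          F(j=7)
            F(j=6)
              F(j=5)
                F(j=4)
                  F(j=3)
                    F(j=2)
                      F(j=1)
                      -> return 1
                      F(j=0)
                      -> return 0
                    -> return 1
                    F(j=1)
                    -> return 1
                  -> return 2
                  F(j=2) -> return 1  (same call as traced above)
                -> return 3
                F(j=3) -> return 2  (same call as traced above)
              -> return 5
              F(j=4) -> return 3  (same call as traced above)
            -> return 8
            F(j=5) -> return 5  (same call as traced above)
          -> return 13
          F(j=6) -> return 8  (same call as traced above)
        -> return 21
        F(j=7) -> return 13  (same call as traced above)
      -> return 34
      F(j=8) -> return 21  (same call as traced above)
    -> return 55
    F(j=9) -> return 34  (same call as traced above)
  -> return 89
  F(j=10) -> return 55  (same call as traced above)
-> return 144

Final answer: 144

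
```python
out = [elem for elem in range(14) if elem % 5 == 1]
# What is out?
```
Trace:
  elem=0
  elem=1
  elem=2
  elem=3
  elem=4
  elem=5
  elem=6
  elem=7
  elem=8
  elem=9
  elem=10
  elem=11
  elem=12
  elem=13
  out=[1, 6, 11]

Final answer: [1, 6, 11]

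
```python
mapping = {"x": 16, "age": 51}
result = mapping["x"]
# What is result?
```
Trace:
  mapping={'x': 16, 'age': 51}
  mapping={'x': 16, 'age': 51}, result=16

Final answer: 16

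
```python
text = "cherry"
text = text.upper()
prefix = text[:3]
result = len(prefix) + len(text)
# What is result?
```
Trace:
  text='cherry'
  text='CHERRY'
  text='CHERRY', prefix='CHE'
  text='CHERRY', prefix='CHE', result=9

Final answer: 9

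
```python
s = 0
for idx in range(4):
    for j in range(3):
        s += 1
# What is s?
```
Trace:
  s=0
  s=1, idx=0, j=0
  s=2, idx=0, j=1
  s=3, idx=0, j=2
  s=4, idx=1, j=0
  s=5, idx=1, j=1
  s=6, idx=1, j=2
  s=7, idx=2, j=0
  s=8, idx=2, j=1
  s=9, idx=2, j=2
  s=10, idx=3, j=0
  s=11, idx=3, j=1
  s=12, idx=3, j=2

Final answer: 12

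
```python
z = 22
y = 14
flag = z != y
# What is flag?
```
Trace:
  z=22
  z=22, y=14
  z=22, y=14, flag=True

Final answer: True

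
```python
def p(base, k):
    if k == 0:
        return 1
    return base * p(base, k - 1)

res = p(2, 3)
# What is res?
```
Call trace:
p(base=2, k=3)
  p(base=2, k=2)
    p(base=2, k=1)
      p(base=2, k=0)
      -> return 1
    -> return 2
  -> return 4
-> return 8

Final answer: 8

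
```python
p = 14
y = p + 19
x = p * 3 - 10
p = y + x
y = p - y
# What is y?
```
Trace:
  p=14
  p=14, y=33
  p=14, y=33, x=32
  p=65, y=33, x=32
  p=65, y=32, x=32

Final answer: 32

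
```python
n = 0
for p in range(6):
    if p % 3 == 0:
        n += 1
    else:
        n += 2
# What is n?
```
Trace:
  n=0
  n=1, p=0
  n=3, p=1
  n=5, p=2
  n=6, p=3
  n=8, p=4
  n=10, p=5

Final answer: 10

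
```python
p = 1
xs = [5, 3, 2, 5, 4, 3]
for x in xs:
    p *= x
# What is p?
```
Trace:
  p=1
  p=5, x=5
  p=15, x=3
  p=30, x=2
  p=150, x=5
  p=600, x=4
  p=1800, x=3

Final answer: 1800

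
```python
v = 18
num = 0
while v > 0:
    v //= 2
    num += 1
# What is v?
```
Trace:
  v=18
  v=18, num=0
  v=9, num=1
  v=4, num=2
  v=2, num=3
  v=1, num=4
  v=0, num=5

Final answer: 0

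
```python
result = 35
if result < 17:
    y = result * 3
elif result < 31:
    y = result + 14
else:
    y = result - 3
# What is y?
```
Trace:
  result=35
  result=35, y=32

Final answer: 32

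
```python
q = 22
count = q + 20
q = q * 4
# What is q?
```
Trace:
  q=22
  q=22, count=42
  q=88, count=42

Final answer: 88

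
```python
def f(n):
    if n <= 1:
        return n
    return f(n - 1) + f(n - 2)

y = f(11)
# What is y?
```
Call trace (a repeated sub-call is expanded the first time; later identical calls just restate its return value):
f(n=11)
  f(n=10)
    f(n=9)
      f(n=8)
        f(n=7)
          f(n=6)
            f(n=5)
              f(n=4)
                f(n=3)
                  f(n=2)
                    f(n=1)
                    -> return 1
                    f(n=0)
                    -> return 0
                  -> return 1
                  f(n=1)
                  -> return 1
                -> return 2
                f(n=2) -> return 1  (same call as traced above)
              -> return 3
              f(n=3) -> return 2  (same call as traced above)
            -> return 5
            f(n=4) -> return 3  (same call as traced above)
          -> return 8
          f(n=5) -> return 5  (same call as traced above)
        -> return 13
        f(n=6) -> return 8  (same call as traced above)
      -> return 21
      f(n=7) -> return 13  (same call as traced above)
    -> return 34
    f(n=8) -> return 21  (same call as traced above)
  -> return 55
  f(n=9) -> return 34  (same call as traced above)
-> return 89

Final answer: 89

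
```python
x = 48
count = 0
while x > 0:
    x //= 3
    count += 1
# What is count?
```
Trace:
  x=48
  x=48, count=0
  x=16, count=1
  x=5, count=2
  x=1, count=3
  x=0, count=4

Final answer: 4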